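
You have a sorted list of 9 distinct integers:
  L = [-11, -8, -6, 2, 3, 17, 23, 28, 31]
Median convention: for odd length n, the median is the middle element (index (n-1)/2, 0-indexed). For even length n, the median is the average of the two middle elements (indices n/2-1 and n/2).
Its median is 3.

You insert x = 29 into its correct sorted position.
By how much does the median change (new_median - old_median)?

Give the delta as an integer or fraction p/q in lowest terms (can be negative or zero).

Old median = 3
After inserting x = 29: new sorted = [-11, -8, -6, 2, 3, 17, 23, 28, 29, 31]
New median = 10
Delta = 10 - 3 = 7

Answer: 7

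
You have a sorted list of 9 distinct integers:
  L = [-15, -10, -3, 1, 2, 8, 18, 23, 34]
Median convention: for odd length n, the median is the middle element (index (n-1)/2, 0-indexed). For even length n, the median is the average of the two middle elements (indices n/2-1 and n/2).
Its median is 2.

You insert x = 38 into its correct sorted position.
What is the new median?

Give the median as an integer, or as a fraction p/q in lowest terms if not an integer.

Answer: 5

Derivation:
Old list (sorted, length 9): [-15, -10, -3, 1, 2, 8, 18, 23, 34]
Old median = 2
Insert x = 38
Old length odd (9). Middle was index 4 = 2.
New length even (10). New median = avg of two middle elements.
x = 38: 9 elements are < x, 0 elements are > x.
New sorted list: [-15, -10, -3, 1, 2, 8, 18, 23, 34, 38]
New median = 5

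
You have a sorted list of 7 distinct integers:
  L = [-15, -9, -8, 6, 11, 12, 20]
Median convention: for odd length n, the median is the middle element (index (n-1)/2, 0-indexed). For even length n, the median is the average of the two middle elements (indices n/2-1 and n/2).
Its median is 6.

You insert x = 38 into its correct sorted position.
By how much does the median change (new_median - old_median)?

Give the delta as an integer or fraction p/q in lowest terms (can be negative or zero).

Answer: 5/2

Derivation:
Old median = 6
After inserting x = 38: new sorted = [-15, -9, -8, 6, 11, 12, 20, 38]
New median = 17/2
Delta = 17/2 - 6 = 5/2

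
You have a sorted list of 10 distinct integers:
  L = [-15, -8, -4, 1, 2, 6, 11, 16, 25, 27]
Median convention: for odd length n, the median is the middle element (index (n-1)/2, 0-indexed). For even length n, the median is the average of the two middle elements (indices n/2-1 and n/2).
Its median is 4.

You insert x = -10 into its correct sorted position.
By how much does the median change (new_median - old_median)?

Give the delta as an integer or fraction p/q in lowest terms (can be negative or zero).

Old median = 4
After inserting x = -10: new sorted = [-15, -10, -8, -4, 1, 2, 6, 11, 16, 25, 27]
New median = 2
Delta = 2 - 4 = -2

Answer: -2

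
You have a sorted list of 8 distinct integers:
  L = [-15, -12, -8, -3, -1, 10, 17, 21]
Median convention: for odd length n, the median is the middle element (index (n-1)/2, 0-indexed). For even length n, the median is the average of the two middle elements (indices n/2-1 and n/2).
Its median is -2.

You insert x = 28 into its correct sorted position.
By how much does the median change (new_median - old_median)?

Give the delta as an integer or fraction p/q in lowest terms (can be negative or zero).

Answer: 1

Derivation:
Old median = -2
After inserting x = 28: new sorted = [-15, -12, -8, -3, -1, 10, 17, 21, 28]
New median = -1
Delta = -1 - -2 = 1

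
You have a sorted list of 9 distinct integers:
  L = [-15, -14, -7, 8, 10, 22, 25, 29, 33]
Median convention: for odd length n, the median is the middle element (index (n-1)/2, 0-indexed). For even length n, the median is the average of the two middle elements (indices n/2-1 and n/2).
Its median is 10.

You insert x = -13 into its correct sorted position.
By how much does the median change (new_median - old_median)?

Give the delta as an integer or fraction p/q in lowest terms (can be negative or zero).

Answer: -1

Derivation:
Old median = 10
After inserting x = -13: new sorted = [-15, -14, -13, -7, 8, 10, 22, 25, 29, 33]
New median = 9
Delta = 9 - 10 = -1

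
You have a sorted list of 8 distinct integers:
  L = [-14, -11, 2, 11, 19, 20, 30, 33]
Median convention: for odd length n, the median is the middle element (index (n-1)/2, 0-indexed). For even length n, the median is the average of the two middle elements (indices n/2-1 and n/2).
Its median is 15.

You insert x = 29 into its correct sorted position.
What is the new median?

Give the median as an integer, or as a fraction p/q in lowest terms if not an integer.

Old list (sorted, length 8): [-14, -11, 2, 11, 19, 20, 30, 33]
Old median = 15
Insert x = 29
Old length even (8). Middle pair: indices 3,4 = 11,19.
New length odd (9). New median = single middle element.
x = 29: 6 elements are < x, 2 elements are > x.
New sorted list: [-14, -11, 2, 11, 19, 20, 29, 30, 33]
New median = 19

Answer: 19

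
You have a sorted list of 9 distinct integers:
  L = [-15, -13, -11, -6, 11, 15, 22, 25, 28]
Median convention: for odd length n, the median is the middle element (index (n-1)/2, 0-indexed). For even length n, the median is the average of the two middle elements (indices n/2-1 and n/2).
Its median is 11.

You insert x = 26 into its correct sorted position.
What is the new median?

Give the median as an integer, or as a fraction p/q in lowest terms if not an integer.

Answer: 13

Derivation:
Old list (sorted, length 9): [-15, -13, -11, -6, 11, 15, 22, 25, 28]
Old median = 11
Insert x = 26
Old length odd (9). Middle was index 4 = 11.
New length even (10). New median = avg of two middle elements.
x = 26: 8 elements are < x, 1 elements are > x.
New sorted list: [-15, -13, -11, -6, 11, 15, 22, 25, 26, 28]
New median = 13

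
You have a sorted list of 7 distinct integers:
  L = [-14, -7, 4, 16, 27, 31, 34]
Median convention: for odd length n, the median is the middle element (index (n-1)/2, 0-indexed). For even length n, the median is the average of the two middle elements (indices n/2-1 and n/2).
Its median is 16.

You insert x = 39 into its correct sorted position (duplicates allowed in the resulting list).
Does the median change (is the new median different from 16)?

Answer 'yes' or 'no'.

Old median = 16
Insert x = 39
New median = 43/2
Changed? yes

Answer: yes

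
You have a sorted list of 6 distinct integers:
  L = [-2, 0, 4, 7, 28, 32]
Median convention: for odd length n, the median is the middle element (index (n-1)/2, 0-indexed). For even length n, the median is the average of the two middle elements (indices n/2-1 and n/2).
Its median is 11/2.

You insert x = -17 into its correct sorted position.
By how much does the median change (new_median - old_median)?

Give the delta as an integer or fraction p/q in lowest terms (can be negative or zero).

Old median = 11/2
After inserting x = -17: new sorted = [-17, -2, 0, 4, 7, 28, 32]
New median = 4
Delta = 4 - 11/2 = -3/2

Answer: -3/2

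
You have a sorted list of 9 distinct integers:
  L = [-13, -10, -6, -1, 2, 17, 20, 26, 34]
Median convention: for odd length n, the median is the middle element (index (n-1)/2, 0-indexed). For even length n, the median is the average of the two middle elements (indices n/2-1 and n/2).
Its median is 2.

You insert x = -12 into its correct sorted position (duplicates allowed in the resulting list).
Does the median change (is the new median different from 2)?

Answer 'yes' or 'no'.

Answer: yes

Derivation:
Old median = 2
Insert x = -12
New median = 1/2
Changed? yes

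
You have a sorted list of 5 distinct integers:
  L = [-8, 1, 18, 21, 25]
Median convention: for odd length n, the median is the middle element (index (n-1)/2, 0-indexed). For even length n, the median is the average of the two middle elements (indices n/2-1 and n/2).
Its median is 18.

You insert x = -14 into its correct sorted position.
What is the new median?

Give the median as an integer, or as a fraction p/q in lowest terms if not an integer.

Old list (sorted, length 5): [-8, 1, 18, 21, 25]
Old median = 18
Insert x = -14
Old length odd (5). Middle was index 2 = 18.
New length even (6). New median = avg of two middle elements.
x = -14: 0 elements are < x, 5 elements are > x.
New sorted list: [-14, -8, 1, 18, 21, 25]
New median = 19/2

Answer: 19/2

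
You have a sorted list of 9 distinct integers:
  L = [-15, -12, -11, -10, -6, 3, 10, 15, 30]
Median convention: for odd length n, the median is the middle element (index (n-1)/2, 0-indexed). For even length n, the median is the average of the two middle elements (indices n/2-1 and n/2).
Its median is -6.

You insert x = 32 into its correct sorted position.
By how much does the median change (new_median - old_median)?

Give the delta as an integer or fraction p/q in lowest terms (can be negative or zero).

Old median = -6
After inserting x = 32: new sorted = [-15, -12, -11, -10, -6, 3, 10, 15, 30, 32]
New median = -3/2
Delta = -3/2 - -6 = 9/2

Answer: 9/2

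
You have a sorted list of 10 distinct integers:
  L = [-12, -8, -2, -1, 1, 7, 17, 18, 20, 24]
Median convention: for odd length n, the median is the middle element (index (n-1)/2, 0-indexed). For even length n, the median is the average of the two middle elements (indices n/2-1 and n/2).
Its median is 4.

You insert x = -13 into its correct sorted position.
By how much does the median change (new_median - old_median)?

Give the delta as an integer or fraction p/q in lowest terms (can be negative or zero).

Answer: -3

Derivation:
Old median = 4
After inserting x = -13: new sorted = [-13, -12, -8, -2, -1, 1, 7, 17, 18, 20, 24]
New median = 1
Delta = 1 - 4 = -3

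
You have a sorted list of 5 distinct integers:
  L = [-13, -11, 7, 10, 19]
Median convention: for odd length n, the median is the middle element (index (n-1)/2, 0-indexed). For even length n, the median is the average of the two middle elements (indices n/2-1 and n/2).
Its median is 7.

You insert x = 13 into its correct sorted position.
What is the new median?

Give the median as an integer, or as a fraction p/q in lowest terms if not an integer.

Answer: 17/2

Derivation:
Old list (sorted, length 5): [-13, -11, 7, 10, 19]
Old median = 7
Insert x = 13
Old length odd (5). Middle was index 2 = 7.
New length even (6). New median = avg of two middle elements.
x = 13: 4 elements are < x, 1 elements are > x.
New sorted list: [-13, -11, 7, 10, 13, 19]
New median = 17/2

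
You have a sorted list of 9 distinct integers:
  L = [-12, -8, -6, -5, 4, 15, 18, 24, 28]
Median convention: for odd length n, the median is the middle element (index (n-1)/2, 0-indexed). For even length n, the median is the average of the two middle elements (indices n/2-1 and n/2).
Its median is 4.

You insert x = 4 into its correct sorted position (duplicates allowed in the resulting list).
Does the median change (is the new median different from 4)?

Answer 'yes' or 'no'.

Answer: no

Derivation:
Old median = 4
Insert x = 4
New median = 4
Changed? no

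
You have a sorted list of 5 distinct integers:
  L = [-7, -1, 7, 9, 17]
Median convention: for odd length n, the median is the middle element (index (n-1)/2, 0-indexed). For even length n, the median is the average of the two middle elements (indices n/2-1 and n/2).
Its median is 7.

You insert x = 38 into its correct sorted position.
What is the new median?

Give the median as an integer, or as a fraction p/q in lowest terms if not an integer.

Old list (sorted, length 5): [-7, -1, 7, 9, 17]
Old median = 7
Insert x = 38
Old length odd (5). Middle was index 2 = 7.
New length even (6). New median = avg of two middle elements.
x = 38: 5 elements are < x, 0 elements are > x.
New sorted list: [-7, -1, 7, 9, 17, 38]
New median = 8

Answer: 8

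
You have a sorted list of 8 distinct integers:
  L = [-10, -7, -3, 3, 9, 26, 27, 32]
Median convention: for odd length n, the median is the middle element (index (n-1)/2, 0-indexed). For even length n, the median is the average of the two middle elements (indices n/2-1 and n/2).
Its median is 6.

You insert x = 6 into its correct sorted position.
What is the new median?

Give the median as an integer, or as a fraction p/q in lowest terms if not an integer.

Old list (sorted, length 8): [-10, -7, -3, 3, 9, 26, 27, 32]
Old median = 6
Insert x = 6
Old length even (8). Middle pair: indices 3,4 = 3,9.
New length odd (9). New median = single middle element.
x = 6: 4 elements are < x, 4 elements are > x.
New sorted list: [-10, -7, -3, 3, 6, 9, 26, 27, 32]
New median = 6

Answer: 6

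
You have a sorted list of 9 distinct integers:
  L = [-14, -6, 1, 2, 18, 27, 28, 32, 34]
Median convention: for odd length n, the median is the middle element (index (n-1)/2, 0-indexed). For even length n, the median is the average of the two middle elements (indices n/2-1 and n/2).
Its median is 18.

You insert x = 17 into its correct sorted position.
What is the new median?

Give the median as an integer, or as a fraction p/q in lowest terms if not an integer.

Old list (sorted, length 9): [-14, -6, 1, 2, 18, 27, 28, 32, 34]
Old median = 18
Insert x = 17
Old length odd (9). Middle was index 4 = 18.
New length even (10). New median = avg of two middle elements.
x = 17: 4 elements are < x, 5 elements are > x.
New sorted list: [-14, -6, 1, 2, 17, 18, 27, 28, 32, 34]
New median = 35/2

Answer: 35/2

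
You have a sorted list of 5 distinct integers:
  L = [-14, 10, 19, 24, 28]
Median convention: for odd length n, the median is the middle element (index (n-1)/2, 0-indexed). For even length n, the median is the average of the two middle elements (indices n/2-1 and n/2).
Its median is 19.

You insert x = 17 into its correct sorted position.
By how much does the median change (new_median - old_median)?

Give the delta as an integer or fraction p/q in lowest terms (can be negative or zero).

Old median = 19
After inserting x = 17: new sorted = [-14, 10, 17, 19, 24, 28]
New median = 18
Delta = 18 - 19 = -1

Answer: -1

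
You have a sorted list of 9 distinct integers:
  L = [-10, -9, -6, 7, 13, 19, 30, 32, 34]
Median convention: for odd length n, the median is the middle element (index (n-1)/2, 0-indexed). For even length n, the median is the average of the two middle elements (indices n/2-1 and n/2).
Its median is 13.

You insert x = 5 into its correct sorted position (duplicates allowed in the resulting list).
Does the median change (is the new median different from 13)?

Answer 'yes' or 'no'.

Answer: yes

Derivation:
Old median = 13
Insert x = 5
New median = 10
Changed? yes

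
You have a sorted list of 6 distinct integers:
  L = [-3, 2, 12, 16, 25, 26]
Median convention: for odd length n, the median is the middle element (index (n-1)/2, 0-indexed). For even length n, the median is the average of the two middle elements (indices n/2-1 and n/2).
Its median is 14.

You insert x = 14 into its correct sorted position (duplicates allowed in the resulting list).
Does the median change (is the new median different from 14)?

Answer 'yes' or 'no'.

Old median = 14
Insert x = 14
New median = 14
Changed? no

Answer: no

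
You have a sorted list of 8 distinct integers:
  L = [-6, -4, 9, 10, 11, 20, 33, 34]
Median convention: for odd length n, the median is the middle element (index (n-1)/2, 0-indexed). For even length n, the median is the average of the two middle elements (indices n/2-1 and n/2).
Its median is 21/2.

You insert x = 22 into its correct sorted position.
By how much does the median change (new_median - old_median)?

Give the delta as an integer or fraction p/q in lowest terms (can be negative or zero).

Old median = 21/2
After inserting x = 22: new sorted = [-6, -4, 9, 10, 11, 20, 22, 33, 34]
New median = 11
Delta = 11 - 21/2 = 1/2

Answer: 1/2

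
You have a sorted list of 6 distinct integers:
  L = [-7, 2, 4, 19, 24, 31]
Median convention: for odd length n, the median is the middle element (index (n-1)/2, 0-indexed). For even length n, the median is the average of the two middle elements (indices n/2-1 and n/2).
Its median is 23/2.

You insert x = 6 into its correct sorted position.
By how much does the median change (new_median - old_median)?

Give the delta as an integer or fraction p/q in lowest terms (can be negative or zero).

Answer: -11/2

Derivation:
Old median = 23/2
After inserting x = 6: new sorted = [-7, 2, 4, 6, 19, 24, 31]
New median = 6
Delta = 6 - 23/2 = -11/2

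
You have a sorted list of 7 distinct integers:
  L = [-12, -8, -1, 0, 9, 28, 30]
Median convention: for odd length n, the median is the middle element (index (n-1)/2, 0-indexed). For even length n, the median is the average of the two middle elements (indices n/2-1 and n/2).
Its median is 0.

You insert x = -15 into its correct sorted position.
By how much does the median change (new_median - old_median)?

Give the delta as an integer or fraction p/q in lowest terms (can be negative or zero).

Old median = 0
After inserting x = -15: new sorted = [-15, -12, -8, -1, 0, 9, 28, 30]
New median = -1/2
Delta = -1/2 - 0 = -1/2

Answer: -1/2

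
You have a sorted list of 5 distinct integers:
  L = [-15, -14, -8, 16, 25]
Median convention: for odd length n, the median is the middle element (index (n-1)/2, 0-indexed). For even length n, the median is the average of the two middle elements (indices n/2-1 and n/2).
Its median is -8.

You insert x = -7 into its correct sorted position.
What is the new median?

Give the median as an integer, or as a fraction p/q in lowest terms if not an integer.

Answer: -15/2

Derivation:
Old list (sorted, length 5): [-15, -14, -8, 16, 25]
Old median = -8
Insert x = -7
Old length odd (5). Middle was index 2 = -8.
New length even (6). New median = avg of two middle elements.
x = -7: 3 elements are < x, 2 elements are > x.
New sorted list: [-15, -14, -8, -7, 16, 25]
New median = -15/2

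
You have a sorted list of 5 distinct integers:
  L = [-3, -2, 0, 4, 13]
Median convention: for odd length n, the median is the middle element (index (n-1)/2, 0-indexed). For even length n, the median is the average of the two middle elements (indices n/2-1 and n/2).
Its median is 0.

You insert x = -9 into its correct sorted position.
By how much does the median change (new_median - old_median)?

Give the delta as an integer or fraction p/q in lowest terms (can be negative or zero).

Old median = 0
After inserting x = -9: new sorted = [-9, -3, -2, 0, 4, 13]
New median = -1
Delta = -1 - 0 = -1

Answer: -1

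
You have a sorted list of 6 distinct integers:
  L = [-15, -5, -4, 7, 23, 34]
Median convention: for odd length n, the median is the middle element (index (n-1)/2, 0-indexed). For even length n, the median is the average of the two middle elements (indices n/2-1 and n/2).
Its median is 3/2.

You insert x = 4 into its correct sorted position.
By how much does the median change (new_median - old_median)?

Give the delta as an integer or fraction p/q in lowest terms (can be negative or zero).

Old median = 3/2
After inserting x = 4: new sorted = [-15, -5, -4, 4, 7, 23, 34]
New median = 4
Delta = 4 - 3/2 = 5/2

Answer: 5/2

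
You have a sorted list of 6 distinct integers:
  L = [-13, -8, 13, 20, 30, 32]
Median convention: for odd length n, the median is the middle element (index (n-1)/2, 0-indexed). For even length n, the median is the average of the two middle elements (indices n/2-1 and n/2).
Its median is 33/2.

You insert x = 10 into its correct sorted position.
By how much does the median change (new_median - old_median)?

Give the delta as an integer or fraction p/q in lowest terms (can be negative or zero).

Answer: -7/2

Derivation:
Old median = 33/2
After inserting x = 10: new sorted = [-13, -8, 10, 13, 20, 30, 32]
New median = 13
Delta = 13 - 33/2 = -7/2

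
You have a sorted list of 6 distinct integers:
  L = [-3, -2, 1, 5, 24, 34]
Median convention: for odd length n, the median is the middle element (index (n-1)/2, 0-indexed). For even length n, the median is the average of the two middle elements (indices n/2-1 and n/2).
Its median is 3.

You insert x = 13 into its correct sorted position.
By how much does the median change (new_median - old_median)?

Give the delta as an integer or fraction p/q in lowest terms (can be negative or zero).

Old median = 3
After inserting x = 13: new sorted = [-3, -2, 1, 5, 13, 24, 34]
New median = 5
Delta = 5 - 3 = 2

Answer: 2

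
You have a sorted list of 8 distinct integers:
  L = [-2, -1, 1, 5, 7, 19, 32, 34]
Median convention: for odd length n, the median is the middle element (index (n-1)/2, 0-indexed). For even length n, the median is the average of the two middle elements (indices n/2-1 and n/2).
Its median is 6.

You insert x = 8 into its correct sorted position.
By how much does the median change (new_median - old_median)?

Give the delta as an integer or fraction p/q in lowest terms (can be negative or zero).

Answer: 1

Derivation:
Old median = 6
After inserting x = 8: new sorted = [-2, -1, 1, 5, 7, 8, 19, 32, 34]
New median = 7
Delta = 7 - 6 = 1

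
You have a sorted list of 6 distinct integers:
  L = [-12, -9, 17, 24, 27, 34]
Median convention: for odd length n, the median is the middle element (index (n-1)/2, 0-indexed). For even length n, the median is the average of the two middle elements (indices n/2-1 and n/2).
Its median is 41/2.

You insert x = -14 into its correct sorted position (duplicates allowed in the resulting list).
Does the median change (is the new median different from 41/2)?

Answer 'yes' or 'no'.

Answer: yes

Derivation:
Old median = 41/2
Insert x = -14
New median = 17
Changed? yes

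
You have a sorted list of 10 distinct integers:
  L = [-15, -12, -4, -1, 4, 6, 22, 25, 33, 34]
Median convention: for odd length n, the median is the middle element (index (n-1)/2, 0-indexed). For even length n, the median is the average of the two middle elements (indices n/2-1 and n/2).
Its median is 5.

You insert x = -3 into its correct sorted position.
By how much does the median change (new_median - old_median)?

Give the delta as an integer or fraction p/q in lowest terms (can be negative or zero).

Old median = 5
After inserting x = -3: new sorted = [-15, -12, -4, -3, -1, 4, 6, 22, 25, 33, 34]
New median = 4
Delta = 4 - 5 = -1

Answer: -1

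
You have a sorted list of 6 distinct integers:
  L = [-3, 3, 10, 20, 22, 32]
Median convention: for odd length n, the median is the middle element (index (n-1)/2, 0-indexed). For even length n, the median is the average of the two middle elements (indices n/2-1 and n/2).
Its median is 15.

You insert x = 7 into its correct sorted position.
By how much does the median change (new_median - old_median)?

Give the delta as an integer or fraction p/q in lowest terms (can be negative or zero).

Answer: -5

Derivation:
Old median = 15
After inserting x = 7: new sorted = [-3, 3, 7, 10, 20, 22, 32]
New median = 10
Delta = 10 - 15 = -5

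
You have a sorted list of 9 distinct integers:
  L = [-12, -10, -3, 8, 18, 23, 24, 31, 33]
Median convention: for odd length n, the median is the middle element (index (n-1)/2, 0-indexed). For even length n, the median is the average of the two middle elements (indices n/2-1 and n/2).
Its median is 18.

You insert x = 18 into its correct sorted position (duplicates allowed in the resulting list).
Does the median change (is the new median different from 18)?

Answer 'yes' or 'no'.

Old median = 18
Insert x = 18
New median = 18
Changed? no

Answer: no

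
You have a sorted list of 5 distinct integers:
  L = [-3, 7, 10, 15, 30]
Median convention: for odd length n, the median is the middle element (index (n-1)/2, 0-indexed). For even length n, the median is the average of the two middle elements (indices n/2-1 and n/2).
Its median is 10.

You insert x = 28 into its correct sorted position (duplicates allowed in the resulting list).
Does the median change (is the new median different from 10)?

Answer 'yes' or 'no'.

Old median = 10
Insert x = 28
New median = 25/2
Changed? yes

Answer: yes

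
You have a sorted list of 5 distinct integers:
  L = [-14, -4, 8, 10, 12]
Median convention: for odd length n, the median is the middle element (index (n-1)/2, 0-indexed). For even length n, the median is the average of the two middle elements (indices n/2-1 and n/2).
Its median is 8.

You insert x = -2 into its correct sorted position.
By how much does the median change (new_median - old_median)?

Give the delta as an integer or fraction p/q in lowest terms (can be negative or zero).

Answer: -5

Derivation:
Old median = 8
After inserting x = -2: new sorted = [-14, -4, -2, 8, 10, 12]
New median = 3
Delta = 3 - 8 = -5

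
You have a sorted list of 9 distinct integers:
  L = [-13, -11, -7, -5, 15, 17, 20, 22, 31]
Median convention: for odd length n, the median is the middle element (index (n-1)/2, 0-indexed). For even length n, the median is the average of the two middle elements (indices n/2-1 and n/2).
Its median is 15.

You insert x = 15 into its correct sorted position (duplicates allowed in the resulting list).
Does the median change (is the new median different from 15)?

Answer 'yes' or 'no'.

Old median = 15
Insert x = 15
New median = 15
Changed? no

Answer: no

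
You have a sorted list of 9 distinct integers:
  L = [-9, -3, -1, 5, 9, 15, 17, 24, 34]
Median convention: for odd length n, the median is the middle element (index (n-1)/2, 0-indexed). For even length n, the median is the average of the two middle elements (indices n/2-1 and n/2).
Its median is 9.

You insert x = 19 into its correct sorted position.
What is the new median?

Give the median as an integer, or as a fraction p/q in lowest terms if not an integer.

Answer: 12

Derivation:
Old list (sorted, length 9): [-9, -3, -1, 5, 9, 15, 17, 24, 34]
Old median = 9
Insert x = 19
Old length odd (9). Middle was index 4 = 9.
New length even (10). New median = avg of two middle elements.
x = 19: 7 elements are < x, 2 elements are > x.
New sorted list: [-9, -3, -1, 5, 9, 15, 17, 19, 24, 34]
New median = 12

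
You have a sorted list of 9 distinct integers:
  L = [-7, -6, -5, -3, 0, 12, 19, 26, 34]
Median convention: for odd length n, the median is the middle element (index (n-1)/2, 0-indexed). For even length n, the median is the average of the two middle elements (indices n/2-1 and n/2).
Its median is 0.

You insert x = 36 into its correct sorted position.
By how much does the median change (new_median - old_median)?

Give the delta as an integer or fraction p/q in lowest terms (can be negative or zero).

Answer: 6

Derivation:
Old median = 0
After inserting x = 36: new sorted = [-7, -6, -5, -3, 0, 12, 19, 26, 34, 36]
New median = 6
Delta = 6 - 0 = 6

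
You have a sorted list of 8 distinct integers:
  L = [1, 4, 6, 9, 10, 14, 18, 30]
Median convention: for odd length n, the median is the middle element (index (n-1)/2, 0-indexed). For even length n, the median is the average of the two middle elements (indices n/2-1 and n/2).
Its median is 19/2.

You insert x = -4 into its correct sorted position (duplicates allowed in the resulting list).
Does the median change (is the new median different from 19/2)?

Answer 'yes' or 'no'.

Old median = 19/2
Insert x = -4
New median = 9
Changed? yes

Answer: yes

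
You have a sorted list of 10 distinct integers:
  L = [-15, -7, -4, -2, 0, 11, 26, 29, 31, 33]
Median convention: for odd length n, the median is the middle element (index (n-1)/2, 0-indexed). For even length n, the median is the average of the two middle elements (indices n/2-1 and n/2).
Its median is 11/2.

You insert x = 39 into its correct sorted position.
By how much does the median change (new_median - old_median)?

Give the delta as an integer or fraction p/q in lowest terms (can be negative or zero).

Old median = 11/2
After inserting x = 39: new sorted = [-15, -7, -4, -2, 0, 11, 26, 29, 31, 33, 39]
New median = 11
Delta = 11 - 11/2 = 11/2

Answer: 11/2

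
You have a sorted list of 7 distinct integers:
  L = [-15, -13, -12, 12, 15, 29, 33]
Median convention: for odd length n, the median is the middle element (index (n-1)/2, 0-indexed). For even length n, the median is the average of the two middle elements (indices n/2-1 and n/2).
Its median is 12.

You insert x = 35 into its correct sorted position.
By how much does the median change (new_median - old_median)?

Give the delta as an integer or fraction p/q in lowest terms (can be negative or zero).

Answer: 3/2

Derivation:
Old median = 12
After inserting x = 35: new sorted = [-15, -13, -12, 12, 15, 29, 33, 35]
New median = 27/2
Delta = 27/2 - 12 = 3/2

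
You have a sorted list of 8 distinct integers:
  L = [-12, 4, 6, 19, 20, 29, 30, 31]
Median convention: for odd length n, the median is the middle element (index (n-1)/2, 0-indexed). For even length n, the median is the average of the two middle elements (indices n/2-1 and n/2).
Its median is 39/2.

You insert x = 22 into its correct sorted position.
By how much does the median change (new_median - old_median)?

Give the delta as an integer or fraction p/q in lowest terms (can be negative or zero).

Old median = 39/2
After inserting x = 22: new sorted = [-12, 4, 6, 19, 20, 22, 29, 30, 31]
New median = 20
Delta = 20 - 39/2 = 1/2

Answer: 1/2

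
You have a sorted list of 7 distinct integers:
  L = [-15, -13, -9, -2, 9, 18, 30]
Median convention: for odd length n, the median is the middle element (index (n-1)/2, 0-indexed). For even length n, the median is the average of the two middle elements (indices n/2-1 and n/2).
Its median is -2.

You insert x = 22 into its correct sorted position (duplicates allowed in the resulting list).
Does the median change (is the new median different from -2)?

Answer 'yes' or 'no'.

Old median = -2
Insert x = 22
New median = 7/2
Changed? yes

Answer: yes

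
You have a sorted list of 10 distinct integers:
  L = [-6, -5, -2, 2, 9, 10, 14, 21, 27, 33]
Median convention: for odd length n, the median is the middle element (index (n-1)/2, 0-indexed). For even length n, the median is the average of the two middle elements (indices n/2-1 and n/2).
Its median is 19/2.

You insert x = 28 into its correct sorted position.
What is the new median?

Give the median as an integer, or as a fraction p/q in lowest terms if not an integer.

Old list (sorted, length 10): [-6, -5, -2, 2, 9, 10, 14, 21, 27, 33]
Old median = 19/2
Insert x = 28
Old length even (10). Middle pair: indices 4,5 = 9,10.
New length odd (11). New median = single middle element.
x = 28: 9 elements are < x, 1 elements are > x.
New sorted list: [-6, -5, -2, 2, 9, 10, 14, 21, 27, 28, 33]
New median = 10

Answer: 10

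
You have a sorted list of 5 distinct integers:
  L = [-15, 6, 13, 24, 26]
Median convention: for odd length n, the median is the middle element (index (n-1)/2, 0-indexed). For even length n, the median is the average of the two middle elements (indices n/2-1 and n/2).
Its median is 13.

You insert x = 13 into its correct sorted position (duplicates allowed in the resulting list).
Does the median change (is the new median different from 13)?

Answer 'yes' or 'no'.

Answer: no

Derivation:
Old median = 13
Insert x = 13
New median = 13
Changed? no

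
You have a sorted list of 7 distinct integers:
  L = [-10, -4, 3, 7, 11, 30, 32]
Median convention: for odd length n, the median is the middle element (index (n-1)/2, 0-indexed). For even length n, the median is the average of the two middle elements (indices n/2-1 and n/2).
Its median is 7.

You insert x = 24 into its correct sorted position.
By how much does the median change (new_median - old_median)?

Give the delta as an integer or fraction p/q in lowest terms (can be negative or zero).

Answer: 2

Derivation:
Old median = 7
After inserting x = 24: new sorted = [-10, -4, 3, 7, 11, 24, 30, 32]
New median = 9
Delta = 9 - 7 = 2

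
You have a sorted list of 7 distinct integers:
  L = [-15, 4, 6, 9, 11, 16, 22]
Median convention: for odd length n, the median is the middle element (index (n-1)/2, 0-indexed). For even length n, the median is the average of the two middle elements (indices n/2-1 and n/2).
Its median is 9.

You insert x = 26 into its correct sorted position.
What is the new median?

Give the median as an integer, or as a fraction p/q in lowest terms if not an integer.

Answer: 10

Derivation:
Old list (sorted, length 7): [-15, 4, 6, 9, 11, 16, 22]
Old median = 9
Insert x = 26
Old length odd (7). Middle was index 3 = 9.
New length even (8). New median = avg of two middle elements.
x = 26: 7 elements are < x, 0 elements are > x.
New sorted list: [-15, 4, 6, 9, 11, 16, 22, 26]
New median = 10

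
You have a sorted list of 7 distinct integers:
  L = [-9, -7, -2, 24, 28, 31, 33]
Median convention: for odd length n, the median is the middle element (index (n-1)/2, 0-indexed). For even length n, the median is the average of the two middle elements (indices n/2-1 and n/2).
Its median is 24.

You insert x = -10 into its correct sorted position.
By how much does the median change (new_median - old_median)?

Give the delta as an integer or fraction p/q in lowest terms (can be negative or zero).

Old median = 24
After inserting x = -10: new sorted = [-10, -9, -7, -2, 24, 28, 31, 33]
New median = 11
Delta = 11 - 24 = -13

Answer: -13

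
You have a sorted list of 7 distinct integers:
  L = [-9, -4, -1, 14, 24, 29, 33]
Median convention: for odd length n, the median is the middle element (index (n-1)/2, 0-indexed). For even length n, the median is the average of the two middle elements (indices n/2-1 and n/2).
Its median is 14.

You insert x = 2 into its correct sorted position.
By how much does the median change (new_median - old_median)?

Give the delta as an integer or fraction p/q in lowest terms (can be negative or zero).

Old median = 14
After inserting x = 2: new sorted = [-9, -4, -1, 2, 14, 24, 29, 33]
New median = 8
Delta = 8 - 14 = -6

Answer: -6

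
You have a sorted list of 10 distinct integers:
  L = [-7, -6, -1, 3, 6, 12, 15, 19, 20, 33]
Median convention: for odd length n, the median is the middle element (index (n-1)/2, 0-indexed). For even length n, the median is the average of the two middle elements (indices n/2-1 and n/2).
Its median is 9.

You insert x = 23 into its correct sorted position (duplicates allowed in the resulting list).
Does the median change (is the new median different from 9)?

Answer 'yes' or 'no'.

Old median = 9
Insert x = 23
New median = 12
Changed? yes

Answer: yes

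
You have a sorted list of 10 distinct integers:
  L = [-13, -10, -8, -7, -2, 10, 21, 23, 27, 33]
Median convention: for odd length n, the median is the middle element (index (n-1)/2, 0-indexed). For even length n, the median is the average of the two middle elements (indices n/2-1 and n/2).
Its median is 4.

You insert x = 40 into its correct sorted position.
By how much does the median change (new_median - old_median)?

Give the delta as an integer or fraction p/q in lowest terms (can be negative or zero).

Answer: 6

Derivation:
Old median = 4
After inserting x = 40: new sorted = [-13, -10, -8, -7, -2, 10, 21, 23, 27, 33, 40]
New median = 10
Delta = 10 - 4 = 6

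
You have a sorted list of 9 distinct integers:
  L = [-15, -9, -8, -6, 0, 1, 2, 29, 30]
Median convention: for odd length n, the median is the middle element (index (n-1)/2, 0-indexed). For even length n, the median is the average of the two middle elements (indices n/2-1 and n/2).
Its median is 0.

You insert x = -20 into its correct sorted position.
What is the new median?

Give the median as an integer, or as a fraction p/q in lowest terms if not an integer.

Answer: -3

Derivation:
Old list (sorted, length 9): [-15, -9, -8, -6, 0, 1, 2, 29, 30]
Old median = 0
Insert x = -20
Old length odd (9). Middle was index 4 = 0.
New length even (10). New median = avg of two middle elements.
x = -20: 0 elements are < x, 9 elements are > x.
New sorted list: [-20, -15, -9, -8, -6, 0, 1, 2, 29, 30]
New median = -3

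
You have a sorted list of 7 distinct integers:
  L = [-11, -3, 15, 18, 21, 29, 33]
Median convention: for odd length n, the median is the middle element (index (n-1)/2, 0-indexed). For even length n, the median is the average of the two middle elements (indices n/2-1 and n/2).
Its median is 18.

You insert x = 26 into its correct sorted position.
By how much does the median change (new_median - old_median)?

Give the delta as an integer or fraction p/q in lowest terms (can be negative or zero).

Old median = 18
After inserting x = 26: new sorted = [-11, -3, 15, 18, 21, 26, 29, 33]
New median = 39/2
Delta = 39/2 - 18 = 3/2

Answer: 3/2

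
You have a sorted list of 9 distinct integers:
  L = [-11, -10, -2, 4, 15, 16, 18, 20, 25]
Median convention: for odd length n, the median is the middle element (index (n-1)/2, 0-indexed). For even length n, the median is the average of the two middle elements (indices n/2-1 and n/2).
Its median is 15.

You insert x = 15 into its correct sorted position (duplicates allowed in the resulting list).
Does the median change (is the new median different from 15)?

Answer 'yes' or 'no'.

Answer: no

Derivation:
Old median = 15
Insert x = 15
New median = 15
Changed? no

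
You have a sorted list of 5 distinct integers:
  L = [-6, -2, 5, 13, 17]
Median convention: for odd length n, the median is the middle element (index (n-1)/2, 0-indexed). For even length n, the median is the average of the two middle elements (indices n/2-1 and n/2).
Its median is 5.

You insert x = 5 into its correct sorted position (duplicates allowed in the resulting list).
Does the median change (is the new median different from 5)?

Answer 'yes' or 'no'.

Old median = 5
Insert x = 5
New median = 5
Changed? no

Answer: no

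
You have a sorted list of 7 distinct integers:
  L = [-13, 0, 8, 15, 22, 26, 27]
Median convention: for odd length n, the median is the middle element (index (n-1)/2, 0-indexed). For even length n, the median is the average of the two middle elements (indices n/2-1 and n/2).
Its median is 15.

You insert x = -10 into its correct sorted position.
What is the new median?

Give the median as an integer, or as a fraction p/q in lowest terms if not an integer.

Answer: 23/2

Derivation:
Old list (sorted, length 7): [-13, 0, 8, 15, 22, 26, 27]
Old median = 15
Insert x = -10
Old length odd (7). Middle was index 3 = 15.
New length even (8). New median = avg of two middle elements.
x = -10: 1 elements are < x, 6 elements are > x.
New sorted list: [-13, -10, 0, 8, 15, 22, 26, 27]
New median = 23/2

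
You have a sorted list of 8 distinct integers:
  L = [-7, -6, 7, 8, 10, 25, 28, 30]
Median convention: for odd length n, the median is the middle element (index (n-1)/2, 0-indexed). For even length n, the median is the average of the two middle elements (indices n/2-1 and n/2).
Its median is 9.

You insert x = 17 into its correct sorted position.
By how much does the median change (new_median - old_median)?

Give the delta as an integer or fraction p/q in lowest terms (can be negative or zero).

Answer: 1

Derivation:
Old median = 9
After inserting x = 17: new sorted = [-7, -6, 7, 8, 10, 17, 25, 28, 30]
New median = 10
Delta = 10 - 9 = 1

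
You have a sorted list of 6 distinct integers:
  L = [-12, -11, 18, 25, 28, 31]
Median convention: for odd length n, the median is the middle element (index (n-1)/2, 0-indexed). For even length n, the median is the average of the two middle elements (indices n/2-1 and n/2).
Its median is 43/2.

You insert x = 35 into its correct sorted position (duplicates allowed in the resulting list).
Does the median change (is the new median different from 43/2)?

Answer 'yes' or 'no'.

Old median = 43/2
Insert x = 35
New median = 25
Changed? yes

Answer: yes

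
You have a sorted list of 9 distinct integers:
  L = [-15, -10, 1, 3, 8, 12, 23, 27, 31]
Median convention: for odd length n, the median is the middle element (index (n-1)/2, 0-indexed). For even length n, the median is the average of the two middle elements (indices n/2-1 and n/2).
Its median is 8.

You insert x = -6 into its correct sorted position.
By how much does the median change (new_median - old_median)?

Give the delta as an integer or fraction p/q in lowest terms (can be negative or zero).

Old median = 8
After inserting x = -6: new sorted = [-15, -10, -6, 1, 3, 8, 12, 23, 27, 31]
New median = 11/2
Delta = 11/2 - 8 = -5/2

Answer: -5/2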